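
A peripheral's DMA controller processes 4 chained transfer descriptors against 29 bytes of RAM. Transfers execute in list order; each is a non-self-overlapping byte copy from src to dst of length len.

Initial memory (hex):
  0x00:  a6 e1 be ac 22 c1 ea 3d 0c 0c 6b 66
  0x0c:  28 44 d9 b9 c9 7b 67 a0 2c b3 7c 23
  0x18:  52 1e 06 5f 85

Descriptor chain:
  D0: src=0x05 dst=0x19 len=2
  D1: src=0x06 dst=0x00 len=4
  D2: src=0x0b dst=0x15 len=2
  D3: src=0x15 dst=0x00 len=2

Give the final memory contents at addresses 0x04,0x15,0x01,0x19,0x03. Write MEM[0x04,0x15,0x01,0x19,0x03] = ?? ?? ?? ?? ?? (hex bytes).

MEM[0x04,0x15,0x01,0x19,0x03] = 22 66 28 c1 0c

#0 dst[0x19+2] := {0xc1,0xea}
#1 dst[0x00+4] := {0xea,0x3d,0x0c,0x0c}
#2 dst[0x15+2] := {0x66,0x28}
#3 dst[0x00+2] := {0x66,0x28}
query mem[0x04]=0x22, mem[0x15]=0x66, mem[0x01]=0x28, mem[0x19]=0xc1, mem[0x03]=0x0c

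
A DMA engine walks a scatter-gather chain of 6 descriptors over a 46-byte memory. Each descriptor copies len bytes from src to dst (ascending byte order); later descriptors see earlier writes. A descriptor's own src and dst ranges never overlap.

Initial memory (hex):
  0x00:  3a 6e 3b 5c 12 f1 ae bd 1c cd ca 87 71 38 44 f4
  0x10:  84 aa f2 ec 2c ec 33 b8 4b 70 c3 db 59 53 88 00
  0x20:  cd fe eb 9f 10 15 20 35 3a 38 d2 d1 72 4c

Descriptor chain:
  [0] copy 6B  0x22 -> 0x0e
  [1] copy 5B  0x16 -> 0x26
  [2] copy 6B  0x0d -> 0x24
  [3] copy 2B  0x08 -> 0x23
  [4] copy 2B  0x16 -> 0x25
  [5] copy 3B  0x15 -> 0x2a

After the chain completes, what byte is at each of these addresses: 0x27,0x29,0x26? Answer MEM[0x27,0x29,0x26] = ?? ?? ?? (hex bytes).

#0 dst[0x0e+6] := {0xeb,0x9f,0x10,0x15,0x20,0x35}
#1 dst[0x26+5] := {0x33,0xb8,0x4b,0x70,0xc3}
#2 dst[0x24+6] := {0x38,0xeb,0x9f,0x10,0x15,0x20}
#3 dst[0x23+2] := {0x1c,0xcd}
#4 dst[0x25+2] := {0x33,0xb8}
#5 dst[0x2a+3] := {0xec,0x33,0xb8}
query mem[0x27]=0x10, mem[0x29]=0x20, mem[0x26]=0xb8

MEM[0x27,0x29,0x26] = 10 20 b8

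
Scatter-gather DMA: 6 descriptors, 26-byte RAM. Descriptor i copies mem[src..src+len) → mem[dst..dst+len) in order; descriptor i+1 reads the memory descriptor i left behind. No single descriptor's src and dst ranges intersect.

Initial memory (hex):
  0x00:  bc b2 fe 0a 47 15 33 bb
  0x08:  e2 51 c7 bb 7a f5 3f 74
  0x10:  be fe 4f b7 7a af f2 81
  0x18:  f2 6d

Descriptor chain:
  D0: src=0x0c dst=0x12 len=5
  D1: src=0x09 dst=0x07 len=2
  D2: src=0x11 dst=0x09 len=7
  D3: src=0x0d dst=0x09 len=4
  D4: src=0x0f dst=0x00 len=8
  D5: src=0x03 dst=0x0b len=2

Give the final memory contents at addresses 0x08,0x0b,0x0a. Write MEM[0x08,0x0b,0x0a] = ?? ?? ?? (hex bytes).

#0 dst[0x12+5] := {0x7a,0xf5,0x3f,0x74,0xbe}
#1 dst[0x07+2] := {0x51,0xc7}
#2 dst[0x09+7] := {0xfe,0x7a,0xf5,0x3f,0x74,0xbe,0x81}
#3 dst[0x09+4] := {0x74,0xbe,0x81,0xbe}
#4 dst[0x00+8] := {0x81,0xbe,0xfe,0x7a,0xf5,0x3f,0x74,0xbe}
#5 dst[0x0b+2] := {0x7a,0xf5}
query mem[0x08]=0xc7, mem[0x0b]=0x7a, mem[0x0a]=0xbe

MEM[0x08,0x0b,0x0a] = c7 7a be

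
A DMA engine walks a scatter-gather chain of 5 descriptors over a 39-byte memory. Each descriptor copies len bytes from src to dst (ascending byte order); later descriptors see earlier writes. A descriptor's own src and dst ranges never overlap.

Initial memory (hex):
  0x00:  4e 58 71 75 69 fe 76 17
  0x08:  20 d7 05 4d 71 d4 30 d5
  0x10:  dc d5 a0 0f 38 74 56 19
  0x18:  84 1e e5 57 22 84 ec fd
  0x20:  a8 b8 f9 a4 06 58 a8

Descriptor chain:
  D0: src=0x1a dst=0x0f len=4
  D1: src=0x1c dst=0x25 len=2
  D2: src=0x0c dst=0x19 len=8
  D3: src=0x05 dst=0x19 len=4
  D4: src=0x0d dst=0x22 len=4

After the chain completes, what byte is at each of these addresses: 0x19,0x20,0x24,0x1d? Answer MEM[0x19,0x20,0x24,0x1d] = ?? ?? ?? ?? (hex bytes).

D0: mem[0x0f..0x12] <- [e5 57 22 84]
D1: mem[0x25..0x26] <- [22 84]
D2: mem[0x19..0x20] <- [71 d4 30 e5 57 22 84 0f]
D3: mem[0x19..0x1c] <- [fe 76 17 20]
D4: mem[0x22..0x25] <- [d4 30 e5 57]
query mem[0x19]=0xfe, mem[0x20]=0x0f, mem[0x24]=0xe5, mem[0x1d]=0x57

MEM[0x19,0x20,0x24,0x1d] = fe 0f e5 57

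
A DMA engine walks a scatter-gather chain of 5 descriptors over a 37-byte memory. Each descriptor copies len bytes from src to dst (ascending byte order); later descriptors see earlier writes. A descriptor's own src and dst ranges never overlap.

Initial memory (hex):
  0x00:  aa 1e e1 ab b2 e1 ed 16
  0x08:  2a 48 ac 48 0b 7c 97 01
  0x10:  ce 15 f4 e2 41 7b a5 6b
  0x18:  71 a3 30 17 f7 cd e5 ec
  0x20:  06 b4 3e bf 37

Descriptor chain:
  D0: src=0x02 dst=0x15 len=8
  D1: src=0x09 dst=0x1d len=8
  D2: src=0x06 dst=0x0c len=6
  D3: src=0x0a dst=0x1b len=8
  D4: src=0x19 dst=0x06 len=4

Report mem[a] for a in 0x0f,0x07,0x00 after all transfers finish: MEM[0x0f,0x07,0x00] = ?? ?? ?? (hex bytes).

MEM[0x0f,0x07,0x00] = 48 16 aa

#0 dst[0x15+8] := {0xe1,0xab,0xb2,0xe1,0xed,0x16,0x2a,0x48}
#1 dst[0x1d+8] := {0x48,0xac,0x48,0x0b,0x7c,0x97,0x01,0xce}
#2 dst[0x0c+6] := {0xed,0x16,0x2a,0x48,0xac,0x48}
#3 dst[0x1b+8] := {0xac,0x48,0xed,0x16,0x2a,0x48,0xac,0x48}
#4 dst[0x06+4] := {0xed,0x16,0xac,0x48}
query mem[0x0f]=0x48, mem[0x07]=0x16, mem[0x00]=0xaa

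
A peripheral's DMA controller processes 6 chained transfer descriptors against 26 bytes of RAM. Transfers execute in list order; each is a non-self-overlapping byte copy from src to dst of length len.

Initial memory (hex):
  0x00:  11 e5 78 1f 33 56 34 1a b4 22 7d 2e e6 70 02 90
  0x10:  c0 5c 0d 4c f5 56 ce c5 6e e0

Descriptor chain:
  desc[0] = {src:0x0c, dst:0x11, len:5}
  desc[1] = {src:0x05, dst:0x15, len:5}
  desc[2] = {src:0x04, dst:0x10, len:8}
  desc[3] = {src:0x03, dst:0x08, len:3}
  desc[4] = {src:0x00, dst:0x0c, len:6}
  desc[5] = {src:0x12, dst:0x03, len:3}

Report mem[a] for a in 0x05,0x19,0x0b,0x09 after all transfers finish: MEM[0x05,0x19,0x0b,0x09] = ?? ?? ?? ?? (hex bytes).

MEM[0x05,0x19,0x0b,0x09] = b4 22 2e 33

D0: mem[0x11..0x15] <- [e6 70 02 90 c0]
D1: mem[0x15..0x19] <- [56 34 1a b4 22]
D2: mem[0x10..0x17] <- [33 56 34 1a b4 22 7d 2e]
D3: mem[0x08..0x0a] <- [1f 33 56]
D4: mem[0x0c..0x11] <- [11 e5 78 1f 33 56]
D5: mem[0x03..0x05] <- [34 1a b4]
query mem[0x05]=0xb4, mem[0x19]=0x22, mem[0x0b]=0x2e, mem[0x09]=0x33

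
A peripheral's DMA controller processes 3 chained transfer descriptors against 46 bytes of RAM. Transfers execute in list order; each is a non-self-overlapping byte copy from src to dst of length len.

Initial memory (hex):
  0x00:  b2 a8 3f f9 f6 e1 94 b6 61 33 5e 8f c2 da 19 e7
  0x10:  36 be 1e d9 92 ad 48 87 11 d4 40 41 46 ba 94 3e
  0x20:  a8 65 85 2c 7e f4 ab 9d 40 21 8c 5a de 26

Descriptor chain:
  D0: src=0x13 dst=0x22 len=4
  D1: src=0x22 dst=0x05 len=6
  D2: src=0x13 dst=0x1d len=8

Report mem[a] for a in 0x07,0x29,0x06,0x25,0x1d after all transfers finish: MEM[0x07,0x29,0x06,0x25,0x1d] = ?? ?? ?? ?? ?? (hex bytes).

MEM[0x07,0x29,0x06,0x25,0x1d] = ad 21 92 48 d9

  after D0: wrote 4B at 0x22 = d992ad48
  after D1: wrote 6B at 0x05 = d992ad48ab9d
  after D2: wrote 8B at 0x1d = d992ad488711d440
query mem[0x07]=0xad, mem[0x29]=0x21, mem[0x06]=0x92, mem[0x25]=0x48, mem[0x1d]=0xd9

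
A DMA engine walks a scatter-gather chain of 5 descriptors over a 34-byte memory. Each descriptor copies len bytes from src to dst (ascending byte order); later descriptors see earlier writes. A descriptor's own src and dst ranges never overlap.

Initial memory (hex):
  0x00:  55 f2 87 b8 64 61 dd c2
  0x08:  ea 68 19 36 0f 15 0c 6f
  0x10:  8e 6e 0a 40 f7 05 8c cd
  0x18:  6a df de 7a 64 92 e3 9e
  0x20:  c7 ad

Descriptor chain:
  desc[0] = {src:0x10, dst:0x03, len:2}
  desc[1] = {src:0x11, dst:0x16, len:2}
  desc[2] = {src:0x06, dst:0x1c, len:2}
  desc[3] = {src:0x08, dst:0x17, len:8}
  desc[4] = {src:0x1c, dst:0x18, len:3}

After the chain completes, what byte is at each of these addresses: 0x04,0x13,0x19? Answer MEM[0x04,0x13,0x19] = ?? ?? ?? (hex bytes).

  after D0: wrote 2B at 0x03 = 8e6e
  after D1: wrote 2B at 0x16 = 6e0a
  after D2: wrote 2B at 0x1c = ddc2
  after D3: wrote 8B at 0x17 = ea6819360f150c6f
  after D4: wrote 3B at 0x18 = 150c6f
query mem[0x04]=0x6e, mem[0x13]=0x40, mem[0x19]=0x0c

MEM[0x04,0x13,0x19] = 6e 40 0c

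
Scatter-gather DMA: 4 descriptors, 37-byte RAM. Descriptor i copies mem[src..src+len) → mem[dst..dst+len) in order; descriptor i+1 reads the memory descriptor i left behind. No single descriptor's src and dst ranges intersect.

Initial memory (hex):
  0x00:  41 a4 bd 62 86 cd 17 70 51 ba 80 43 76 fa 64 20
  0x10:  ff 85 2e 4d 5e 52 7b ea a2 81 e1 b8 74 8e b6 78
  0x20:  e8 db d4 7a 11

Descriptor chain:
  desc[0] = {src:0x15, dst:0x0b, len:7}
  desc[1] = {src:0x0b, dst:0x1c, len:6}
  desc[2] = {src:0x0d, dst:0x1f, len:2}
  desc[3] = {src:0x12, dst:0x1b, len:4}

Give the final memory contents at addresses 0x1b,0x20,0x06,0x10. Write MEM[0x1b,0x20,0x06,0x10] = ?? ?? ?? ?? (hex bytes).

MEM[0x1b,0x20,0x06,0x10] = 2e a2 17 e1

  after D0: wrote 7B at 0x0b = 527beaa281e1b8
  after D1: wrote 6B at 0x1c = 527beaa281e1
  after D2: wrote 2B at 0x1f = eaa2
  after D3: wrote 4B at 0x1b = 2e4d5e52
query mem[0x1b]=0x2e, mem[0x20]=0xa2, mem[0x06]=0x17, mem[0x10]=0xe1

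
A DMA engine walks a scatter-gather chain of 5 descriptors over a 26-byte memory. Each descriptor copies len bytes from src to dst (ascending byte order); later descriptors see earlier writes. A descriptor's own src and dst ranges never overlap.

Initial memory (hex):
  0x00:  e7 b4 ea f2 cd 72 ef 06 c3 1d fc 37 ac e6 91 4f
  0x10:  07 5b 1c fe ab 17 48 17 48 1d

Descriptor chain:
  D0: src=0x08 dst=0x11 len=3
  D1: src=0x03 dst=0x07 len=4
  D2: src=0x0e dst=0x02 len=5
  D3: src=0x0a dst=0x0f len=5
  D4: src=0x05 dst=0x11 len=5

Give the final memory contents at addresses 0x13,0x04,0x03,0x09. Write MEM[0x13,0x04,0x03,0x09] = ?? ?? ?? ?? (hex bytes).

D0: mem[0x11..0x13] <- [c3 1d fc]
D1: mem[0x07..0x0a] <- [f2 cd 72 ef]
D2: mem[0x02..0x06] <- [91 4f 07 c3 1d]
D3: mem[0x0f..0x13] <- [ef 37 ac e6 91]
D4: mem[0x11..0x15] <- [c3 1d f2 cd 72]
query mem[0x13]=0xf2, mem[0x04]=0x07, mem[0x03]=0x4f, mem[0x09]=0x72

MEM[0x13,0x04,0x03,0x09] = f2 07 4f 72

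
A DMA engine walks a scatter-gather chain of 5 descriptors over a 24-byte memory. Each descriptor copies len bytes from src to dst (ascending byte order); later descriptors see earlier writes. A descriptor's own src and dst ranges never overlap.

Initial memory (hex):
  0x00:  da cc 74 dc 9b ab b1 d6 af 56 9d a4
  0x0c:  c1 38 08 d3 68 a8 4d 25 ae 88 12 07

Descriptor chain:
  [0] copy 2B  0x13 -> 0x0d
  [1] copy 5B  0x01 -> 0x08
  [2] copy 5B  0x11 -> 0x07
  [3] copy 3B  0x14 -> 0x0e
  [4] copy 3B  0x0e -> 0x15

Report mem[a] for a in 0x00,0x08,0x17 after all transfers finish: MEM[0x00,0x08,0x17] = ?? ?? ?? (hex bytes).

MEM[0x00,0x08,0x17] = da 4d 12

[0] 0x13->0x0d len=2 : 25 ae
[1] 0x01->0x08 len=5 : cc 74 dc 9b ab
[2] 0x11->0x07 len=5 : a8 4d 25 ae 88
[3] 0x14->0x0e len=3 : ae 88 12
[4] 0x0e->0x15 len=3 : ae 88 12
query mem[0x00]=0xda, mem[0x08]=0x4d, mem[0x17]=0x12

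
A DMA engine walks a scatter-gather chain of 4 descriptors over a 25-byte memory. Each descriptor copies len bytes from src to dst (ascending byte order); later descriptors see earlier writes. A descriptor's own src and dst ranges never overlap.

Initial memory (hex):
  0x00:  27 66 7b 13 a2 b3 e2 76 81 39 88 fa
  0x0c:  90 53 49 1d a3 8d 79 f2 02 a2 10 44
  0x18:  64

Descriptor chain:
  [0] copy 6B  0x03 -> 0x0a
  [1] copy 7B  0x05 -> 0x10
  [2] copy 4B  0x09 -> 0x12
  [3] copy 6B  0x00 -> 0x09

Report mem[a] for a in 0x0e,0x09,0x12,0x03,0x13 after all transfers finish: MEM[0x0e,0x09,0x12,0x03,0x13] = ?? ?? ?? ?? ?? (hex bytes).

D0: mem[0x0a..0x0f] <- [13 a2 b3 e2 76 81]
D1: mem[0x10..0x16] <- [b3 e2 76 81 39 13 a2]
D2: mem[0x12..0x15] <- [39 13 a2 b3]
D3: mem[0x09..0x0e] <- [27 66 7b 13 a2 b3]
query mem[0x0e]=0xb3, mem[0x09]=0x27, mem[0x12]=0x39, mem[0x03]=0x13, mem[0x13]=0x13

MEM[0x0e,0x09,0x12,0x03,0x13] = b3 27 39 13 13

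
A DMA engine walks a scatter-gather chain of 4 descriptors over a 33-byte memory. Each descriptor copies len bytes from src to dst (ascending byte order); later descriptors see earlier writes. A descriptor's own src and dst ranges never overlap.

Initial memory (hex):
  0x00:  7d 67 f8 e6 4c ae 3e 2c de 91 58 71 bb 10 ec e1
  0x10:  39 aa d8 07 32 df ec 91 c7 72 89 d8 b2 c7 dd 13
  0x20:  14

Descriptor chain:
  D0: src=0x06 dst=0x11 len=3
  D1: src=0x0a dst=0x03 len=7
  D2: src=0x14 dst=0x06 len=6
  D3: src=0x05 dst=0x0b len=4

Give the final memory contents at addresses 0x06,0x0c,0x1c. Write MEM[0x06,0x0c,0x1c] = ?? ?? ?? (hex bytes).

MEM[0x06,0x0c,0x1c] = 32 32 b2

D0: mem[0x11..0x13] <- [3e 2c de]
D1: mem[0x03..0x09] <- [58 71 bb 10 ec e1 39]
D2: mem[0x06..0x0b] <- [32 df ec 91 c7 72]
D3: mem[0x0b..0x0e] <- [bb 32 df ec]
query mem[0x06]=0x32, mem[0x0c]=0x32, mem[0x1c]=0xb2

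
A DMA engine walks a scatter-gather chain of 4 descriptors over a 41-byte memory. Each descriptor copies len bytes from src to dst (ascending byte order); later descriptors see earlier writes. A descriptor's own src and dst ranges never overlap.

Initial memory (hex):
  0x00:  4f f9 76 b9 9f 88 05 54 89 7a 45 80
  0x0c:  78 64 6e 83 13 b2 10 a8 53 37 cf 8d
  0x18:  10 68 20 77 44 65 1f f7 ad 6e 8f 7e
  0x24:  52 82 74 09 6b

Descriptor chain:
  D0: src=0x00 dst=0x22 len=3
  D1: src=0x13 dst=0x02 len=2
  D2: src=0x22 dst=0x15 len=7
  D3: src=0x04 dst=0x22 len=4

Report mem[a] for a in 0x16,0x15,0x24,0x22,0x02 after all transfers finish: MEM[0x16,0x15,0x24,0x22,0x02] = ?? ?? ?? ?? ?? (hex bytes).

D0: mem[0x22..0x24] <- [4f f9 76]
D1: mem[0x02..0x03] <- [a8 53]
D2: mem[0x15..0x1b] <- [4f f9 76 82 74 09 6b]
D3: mem[0x22..0x25] <- [9f 88 05 54]
query mem[0x16]=0xf9, mem[0x15]=0x4f, mem[0x24]=0x05, mem[0x22]=0x9f, mem[0x02]=0xa8

MEM[0x16,0x15,0x24,0x22,0x02] = f9 4f 05 9f a8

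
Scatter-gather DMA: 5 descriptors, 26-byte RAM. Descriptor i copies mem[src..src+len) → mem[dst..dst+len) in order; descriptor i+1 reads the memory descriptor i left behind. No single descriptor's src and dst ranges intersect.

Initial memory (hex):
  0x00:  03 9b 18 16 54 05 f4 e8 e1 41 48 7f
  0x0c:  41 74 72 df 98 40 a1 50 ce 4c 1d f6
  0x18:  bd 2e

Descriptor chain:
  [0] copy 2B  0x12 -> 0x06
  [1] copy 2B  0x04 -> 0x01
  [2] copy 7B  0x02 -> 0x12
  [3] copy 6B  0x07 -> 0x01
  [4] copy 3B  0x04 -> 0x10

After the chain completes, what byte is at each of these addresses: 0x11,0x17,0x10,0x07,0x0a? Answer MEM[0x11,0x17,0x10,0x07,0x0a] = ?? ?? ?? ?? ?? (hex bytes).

D0: mem[0x06..0x07] <- [a1 50]
D1: mem[0x01..0x02] <- [54 05]
D2: mem[0x12..0x18] <- [05 16 54 05 a1 50 e1]
D3: mem[0x01..0x06] <- [50 e1 41 48 7f 41]
D4: mem[0x10..0x12] <- [48 7f 41]
query mem[0x11]=0x7f, mem[0x17]=0x50, mem[0x10]=0x48, mem[0x07]=0x50, mem[0x0a]=0x48

MEM[0x11,0x17,0x10,0x07,0x0a] = 7f 50 48 50 48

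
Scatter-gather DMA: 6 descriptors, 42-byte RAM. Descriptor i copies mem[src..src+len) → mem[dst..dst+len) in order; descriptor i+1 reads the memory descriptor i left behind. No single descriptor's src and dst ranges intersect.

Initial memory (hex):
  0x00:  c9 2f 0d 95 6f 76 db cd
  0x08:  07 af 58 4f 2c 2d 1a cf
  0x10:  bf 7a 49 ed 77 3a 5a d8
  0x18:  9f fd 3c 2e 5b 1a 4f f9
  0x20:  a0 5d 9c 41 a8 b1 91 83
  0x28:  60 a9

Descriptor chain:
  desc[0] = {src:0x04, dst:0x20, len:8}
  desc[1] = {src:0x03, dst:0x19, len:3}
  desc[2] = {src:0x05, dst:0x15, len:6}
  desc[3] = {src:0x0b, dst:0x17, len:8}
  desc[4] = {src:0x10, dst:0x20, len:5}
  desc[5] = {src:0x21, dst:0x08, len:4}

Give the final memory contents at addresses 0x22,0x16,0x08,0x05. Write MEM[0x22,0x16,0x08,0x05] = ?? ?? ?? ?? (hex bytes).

  after D0: wrote 8B at 0x20 = 6f76dbcd07af584f
  after D1: wrote 3B at 0x19 = 956f76
  after D2: wrote 6B at 0x15 = 76dbcd07af58
  after D3: wrote 8B at 0x17 = 4f2c2d1acfbf7a49
  after D4: wrote 5B at 0x20 = bf7a49ed77
  after D5: wrote 4B at 0x08 = 7a49ed77
query mem[0x22]=0x49, mem[0x16]=0xdb, mem[0x08]=0x7a, mem[0x05]=0x76

MEM[0x22,0x16,0x08,0x05] = 49 db 7a 76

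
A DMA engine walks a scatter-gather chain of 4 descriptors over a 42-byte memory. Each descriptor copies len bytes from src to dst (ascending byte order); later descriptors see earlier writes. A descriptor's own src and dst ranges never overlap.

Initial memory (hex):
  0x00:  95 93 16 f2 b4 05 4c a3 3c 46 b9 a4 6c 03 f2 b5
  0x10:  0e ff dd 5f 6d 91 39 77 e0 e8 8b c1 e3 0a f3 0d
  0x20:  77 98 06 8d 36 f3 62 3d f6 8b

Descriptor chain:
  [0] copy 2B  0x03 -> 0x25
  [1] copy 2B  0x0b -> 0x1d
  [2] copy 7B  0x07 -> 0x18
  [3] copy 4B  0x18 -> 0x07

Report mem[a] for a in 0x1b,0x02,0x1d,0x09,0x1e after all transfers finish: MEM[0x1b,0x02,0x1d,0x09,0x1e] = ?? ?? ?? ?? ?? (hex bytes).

MEM[0x1b,0x02,0x1d,0x09,0x1e] = b9 16 6c 46 03

[0] 0x03->0x25 len=2 : f2 b4
[1] 0x0b->0x1d len=2 : a4 6c
[2] 0x07->0x18 len=7 : a3 3c 46 b9 a4 6c 03
[3] 0x18->0x07 len=4 : a3 3c 46 b9
query mem[0x1b]=0xb9, mem[0x02]=0x16, mem[0x1d]=0x6c, mem[0x09]=0x46, mem[0x1e]=0x03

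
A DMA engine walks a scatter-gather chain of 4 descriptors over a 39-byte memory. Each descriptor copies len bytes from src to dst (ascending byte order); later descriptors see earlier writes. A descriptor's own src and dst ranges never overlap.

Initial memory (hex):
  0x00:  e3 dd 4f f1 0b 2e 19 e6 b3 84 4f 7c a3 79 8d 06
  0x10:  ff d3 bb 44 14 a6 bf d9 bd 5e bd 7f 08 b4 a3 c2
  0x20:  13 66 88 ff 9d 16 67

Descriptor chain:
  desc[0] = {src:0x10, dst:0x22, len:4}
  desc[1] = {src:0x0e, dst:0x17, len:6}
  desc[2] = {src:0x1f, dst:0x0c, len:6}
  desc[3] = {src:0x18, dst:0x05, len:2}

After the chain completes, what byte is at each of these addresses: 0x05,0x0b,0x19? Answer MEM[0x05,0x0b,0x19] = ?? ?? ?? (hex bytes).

MEM[0x05,0x0b,0x19] = 06 7c ff

  after D0: wrote 4B at 0x22 = ffd3bb44
  after D1: wrote 6B at 0x17 = 8d06ffd3bb44
  after D2: wrote 6B at 0x0c = c21366ffd3bb
  after D3: wrote 2B at 0x05 = 06ff
query mem[0x05]=0x06, mem[0x0b]=0x7c, mem[0x19]=0xff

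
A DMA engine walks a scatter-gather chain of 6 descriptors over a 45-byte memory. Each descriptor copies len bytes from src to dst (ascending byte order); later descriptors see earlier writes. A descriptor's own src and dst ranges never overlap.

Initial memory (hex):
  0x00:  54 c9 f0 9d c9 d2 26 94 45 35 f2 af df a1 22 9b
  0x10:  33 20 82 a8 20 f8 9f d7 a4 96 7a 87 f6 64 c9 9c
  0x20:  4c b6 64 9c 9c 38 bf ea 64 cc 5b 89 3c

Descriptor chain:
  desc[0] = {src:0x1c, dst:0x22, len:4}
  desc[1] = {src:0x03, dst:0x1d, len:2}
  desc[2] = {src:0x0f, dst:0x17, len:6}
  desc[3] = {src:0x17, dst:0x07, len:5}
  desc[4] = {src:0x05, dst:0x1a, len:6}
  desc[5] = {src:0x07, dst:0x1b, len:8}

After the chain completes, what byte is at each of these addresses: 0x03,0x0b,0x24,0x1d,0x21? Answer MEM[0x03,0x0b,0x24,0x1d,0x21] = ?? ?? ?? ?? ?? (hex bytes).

#0 dst[0x22+4] := {0xf6,0x64,0xc9,0x9c}
#1 dst[0x1d+2] := {0x9d,0xc9}
#2 dst[0x17+6] := {0x9b,0x33,0x20,0x82,0xa8,0x20}
#3 dst[0x07+5] := {0x9b,0x33,0x20,0x82,0xa8}
#4 dst[0x1a+6] := {0xd2,0x26,0x9b,0x33,0x20,0x82}
#5 dst[0x1b+8] := {0x9b,0x33,0x20,0x82,0xa8,0xdf,0xa1,0x22}
query mem[0x03]=0x9d, mem[0x0b]=0xa8, mem[0x24]=0xc9, mem[0x1d]=0x20, mem[0x21]=0xa1

MEM[0x03,0x0b,0x24,0x1d,0x21] = 9d a8 c9 20 a1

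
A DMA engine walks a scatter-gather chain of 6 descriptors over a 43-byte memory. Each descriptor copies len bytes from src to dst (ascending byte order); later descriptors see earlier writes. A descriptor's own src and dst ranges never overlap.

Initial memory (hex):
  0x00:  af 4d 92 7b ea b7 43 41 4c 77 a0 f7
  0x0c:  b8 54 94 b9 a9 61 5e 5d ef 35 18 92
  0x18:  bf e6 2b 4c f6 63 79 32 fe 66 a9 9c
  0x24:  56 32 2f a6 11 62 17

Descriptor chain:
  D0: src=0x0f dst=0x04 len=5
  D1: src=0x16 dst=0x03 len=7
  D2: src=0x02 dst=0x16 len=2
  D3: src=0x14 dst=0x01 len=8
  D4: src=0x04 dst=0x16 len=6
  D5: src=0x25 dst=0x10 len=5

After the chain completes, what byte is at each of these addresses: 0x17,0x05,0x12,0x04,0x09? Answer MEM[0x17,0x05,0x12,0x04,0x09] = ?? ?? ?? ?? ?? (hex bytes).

#0 dst[0x04+5] := {0xb9,0xa9,0x61,0x5e,0x5d}
#1 dst[0x03+7] := {0x18,0x92,0xbf,0xe6,0x2b,0x4c,0xf6}
#2 dst[0x16+2] := {0x92,0x18}
#3 dst[0x01+8] := {0xef,0x35,0x92,0x18,0xbf,0xe6,0x2b,0x4c}
#4 dst[0x16+6] := {0x18,0xbf,0xe6,0x2b,0x4c,0xf6}
#5 dst[0x10+5] := {0x32,0x2f,0xa6,0x11,0x62}
query mem[0x17]=0xbf, mem[0x05]=0xbf, mem[0x12]=0xa6, mem[0x04]=0x18, mem[0x09]=0xf6

MEM[0x17,0x05,0x12,0x04,0x09] = bf bf a6 18 f6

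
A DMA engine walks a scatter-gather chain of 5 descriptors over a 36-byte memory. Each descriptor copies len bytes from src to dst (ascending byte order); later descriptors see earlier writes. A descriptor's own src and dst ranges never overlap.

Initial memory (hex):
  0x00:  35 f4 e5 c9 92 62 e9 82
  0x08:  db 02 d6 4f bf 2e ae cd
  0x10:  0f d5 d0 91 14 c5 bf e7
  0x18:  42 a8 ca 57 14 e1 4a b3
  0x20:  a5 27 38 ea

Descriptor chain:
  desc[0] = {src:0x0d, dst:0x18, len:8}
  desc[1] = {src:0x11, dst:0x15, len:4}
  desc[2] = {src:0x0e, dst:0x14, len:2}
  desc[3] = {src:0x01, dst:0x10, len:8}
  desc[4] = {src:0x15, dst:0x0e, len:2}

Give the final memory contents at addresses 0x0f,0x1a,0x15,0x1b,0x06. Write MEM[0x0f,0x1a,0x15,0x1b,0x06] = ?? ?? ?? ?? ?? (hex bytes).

  after D0: wrote 8B at 0x18 = 2eaecd0fd5d09114
  after D1: wrote 4B at 0x15 = d5d09114
  after D2: wrote 2B at 0x14 = aecd
  after D3: wrote 8B at 0x10 = f4e5c99262e982db
  after D4: wrote 2B at 0x0e = e982
query mem[0x0f]=0x82, mem[0x1a]=0xcd, mem[0x15]=0xe9, mem[0x1b]=0x0f, mem[0x06]=0xe9

MEM[0x0f,0x1a,0x15,0x1b,0x06] = 82 cd e9 0f e9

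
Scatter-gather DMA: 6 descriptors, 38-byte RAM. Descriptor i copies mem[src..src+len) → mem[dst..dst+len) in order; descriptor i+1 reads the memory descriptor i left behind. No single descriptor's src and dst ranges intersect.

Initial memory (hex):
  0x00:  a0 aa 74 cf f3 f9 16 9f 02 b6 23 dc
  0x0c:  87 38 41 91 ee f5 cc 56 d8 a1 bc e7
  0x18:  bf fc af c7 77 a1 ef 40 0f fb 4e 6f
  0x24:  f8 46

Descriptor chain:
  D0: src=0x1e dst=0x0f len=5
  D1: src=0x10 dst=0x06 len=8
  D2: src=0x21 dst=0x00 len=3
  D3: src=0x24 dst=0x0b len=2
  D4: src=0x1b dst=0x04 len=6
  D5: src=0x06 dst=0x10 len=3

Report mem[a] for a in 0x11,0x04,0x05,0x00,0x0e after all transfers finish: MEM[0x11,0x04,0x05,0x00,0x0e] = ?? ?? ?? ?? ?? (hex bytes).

MEM[0x11,0x04,0x05,0x00,0x0e] = ef c7 77 fb 41

[0] 0x1e->0x0f len=5 : ef 40 0f fb 4e
[1] 0x10->0x06 len=8 : 40 0f fb 4e d8 a1 bc e7
[2] 0x21->0x00 len=3 : fb 4e 6f
[3] 0x24->0x0b len=2 : f8 46
[4] 0x1b->0x04 len=6 : c7 77 a1 ef 40 0f
[5] 0x06->0x10 len=3 : a1 ef 40
query mem[0x11]=0xef, mem[0x04]=0xc7, mem[0x05]=0x77, mem[0x00]=0xfb, mem[0x0e]=0x41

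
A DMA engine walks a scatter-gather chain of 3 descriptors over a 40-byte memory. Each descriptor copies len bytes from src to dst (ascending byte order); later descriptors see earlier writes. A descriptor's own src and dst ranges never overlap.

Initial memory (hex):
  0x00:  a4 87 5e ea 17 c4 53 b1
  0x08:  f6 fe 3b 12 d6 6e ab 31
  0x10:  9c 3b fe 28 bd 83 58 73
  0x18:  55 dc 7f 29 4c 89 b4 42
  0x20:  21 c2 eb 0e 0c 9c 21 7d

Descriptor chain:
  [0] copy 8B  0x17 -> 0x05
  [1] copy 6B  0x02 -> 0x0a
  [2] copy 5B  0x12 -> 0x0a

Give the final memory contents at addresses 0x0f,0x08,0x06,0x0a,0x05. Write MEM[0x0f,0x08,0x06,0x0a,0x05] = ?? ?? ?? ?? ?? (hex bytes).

MEM[0x0f,0x08,0x06,0x0a,0x05] = dc 7f 55 fe 73

#0 dst[0x05+8] := {0x73,0x55,0xdc,0x7f,0x29,0x4c,0x89,0xb4}
#1 dst[0x0a+6] := {0x5e,0xea,0x17,0x73,0x55,0xdc}
#2 dst[0x0a+5] := {0xfe,0x28,0xbd,0x83,0x58}
query mem[0x0f]=0xdc, mem[0x08]=0x7f, mem[0x06]=0x55, mem[0x0a]=0xfe, mem[0x05]=0x73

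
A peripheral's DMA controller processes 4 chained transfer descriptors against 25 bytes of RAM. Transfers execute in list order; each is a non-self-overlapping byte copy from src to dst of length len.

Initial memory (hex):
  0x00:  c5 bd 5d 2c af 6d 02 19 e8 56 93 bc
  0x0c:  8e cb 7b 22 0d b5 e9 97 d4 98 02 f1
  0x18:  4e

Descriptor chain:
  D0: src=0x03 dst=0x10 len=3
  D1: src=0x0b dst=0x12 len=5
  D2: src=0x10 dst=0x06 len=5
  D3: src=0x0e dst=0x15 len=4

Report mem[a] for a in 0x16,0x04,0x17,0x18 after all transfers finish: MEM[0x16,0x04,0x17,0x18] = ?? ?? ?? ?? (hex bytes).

  after D0: wrote 3B at 0x10 = 2caf6d
  after D1: wrote 5B at 0x12 = bc8ecb7b22
  after D2: wrote 5B at 0x06 = 2cafbc8ecb
  after D3: wrote 4B at 0x15 = 7b222caf
query mem[0x16]=0x22, mem[0x04]=0xaf, mem[0x17]=0x2c, mem[0x18]=0xaf

MEM[0x16,0x04,0x17,0x18] = 22 af 2c af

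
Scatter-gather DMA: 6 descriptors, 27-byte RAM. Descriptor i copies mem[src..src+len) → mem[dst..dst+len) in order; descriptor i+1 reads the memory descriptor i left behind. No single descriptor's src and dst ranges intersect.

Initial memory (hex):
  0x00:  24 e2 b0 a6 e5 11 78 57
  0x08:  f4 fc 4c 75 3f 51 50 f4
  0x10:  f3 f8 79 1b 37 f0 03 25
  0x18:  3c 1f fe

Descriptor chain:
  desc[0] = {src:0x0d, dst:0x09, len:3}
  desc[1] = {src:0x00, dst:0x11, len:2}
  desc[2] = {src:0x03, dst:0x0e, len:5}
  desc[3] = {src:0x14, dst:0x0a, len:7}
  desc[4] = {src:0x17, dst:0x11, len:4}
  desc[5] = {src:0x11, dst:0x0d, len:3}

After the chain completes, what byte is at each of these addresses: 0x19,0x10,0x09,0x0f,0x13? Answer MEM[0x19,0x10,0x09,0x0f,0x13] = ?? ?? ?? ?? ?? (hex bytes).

MEM[0x19,0x10,0x09,0x0f,0x13] = 1f fe 51 1f 1f

#0 dst[0x09+3] := {0x51,0x50,0xf4}
#1 dst[0x11+2] := {0x24,0xe2}
#2 dst[0x0e+5] := {0xa6,0xe5,0x11,0x78,0x57}
#3 dst[0x0a+7] := {0x37,0xf0,0x03,0x25,0x3c,0x1f,0xfe}
#4 dst[0x11+4] := {0x25,0x3c,0x1f,0xfe}
#5 dst[0x0d+3] := {0x25,0x3c,0x1f}
query mem[0x19]=0x1f, mem[0x10]=0xfe, mem[0x09]=0x51, mem[0x0f]=0x1f, mem[0x13]=0x1f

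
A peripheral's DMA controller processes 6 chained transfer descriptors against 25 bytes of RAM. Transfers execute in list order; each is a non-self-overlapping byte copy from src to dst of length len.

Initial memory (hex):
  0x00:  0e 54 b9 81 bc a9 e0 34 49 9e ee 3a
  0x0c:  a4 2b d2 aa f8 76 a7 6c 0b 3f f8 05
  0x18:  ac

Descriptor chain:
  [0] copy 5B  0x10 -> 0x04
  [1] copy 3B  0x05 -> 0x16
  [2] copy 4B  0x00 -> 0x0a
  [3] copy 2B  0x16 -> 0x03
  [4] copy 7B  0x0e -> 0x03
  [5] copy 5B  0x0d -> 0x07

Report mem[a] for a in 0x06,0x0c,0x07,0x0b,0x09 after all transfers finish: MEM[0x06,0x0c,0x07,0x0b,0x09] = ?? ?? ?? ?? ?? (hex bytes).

#0 dst[0x04+5] := {0xf8,0x76,0xa7,0x6c,0x0b}
#1 dst[0x16+3] := {0x76,0xa7,0x6c}
#2 dst[0x0a+4] := {0x0e,0x54,0xb9,0x81}
#3 dst[0x03+2] := {0x76,0xa7}
#4 dst[0x03+7] := {0xd2,0xaa,0xf8,0x76,0xa7,0x6c,0x0b}
#5 dst[0x07+5] := {0x81,0xd2,0xaa,0xf8,0x76}
query mem[0x06]=0x76, mem[0x0c]=0xb9, mem[0x07]=0x81, mem[0x0b]=0x76, mem[0x09]=0xaa

MEM[0x06,0x0c,0x07,0x0b,0x09] = 76 b9 81 76 aa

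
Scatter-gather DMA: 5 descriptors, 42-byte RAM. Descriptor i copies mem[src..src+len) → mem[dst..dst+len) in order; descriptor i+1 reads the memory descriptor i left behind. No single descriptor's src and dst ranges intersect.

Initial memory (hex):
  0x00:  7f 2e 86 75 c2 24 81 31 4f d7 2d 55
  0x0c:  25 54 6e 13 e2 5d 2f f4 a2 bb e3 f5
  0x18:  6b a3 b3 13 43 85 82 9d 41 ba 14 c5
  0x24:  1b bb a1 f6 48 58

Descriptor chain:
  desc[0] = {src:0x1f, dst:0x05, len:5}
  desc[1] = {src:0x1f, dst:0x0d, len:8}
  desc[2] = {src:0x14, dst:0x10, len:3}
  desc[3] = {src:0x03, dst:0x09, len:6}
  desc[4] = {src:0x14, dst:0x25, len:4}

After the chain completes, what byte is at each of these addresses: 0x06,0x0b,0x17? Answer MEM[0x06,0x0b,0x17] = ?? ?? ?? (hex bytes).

[0] 0x1f->0x05 len=5 : 9d 41 ba 14 c5
[1] 0x1f->0x0d len=8 : 9d 41 ba 14 c5 1b bb a1
[2] 0x14->0x10 len=3 : a1 bb e3
[3] 0x03->0x09 len=6 : 75 c2 9d 41 ba 14
[4] 0x14->0x25 len=4 : a1 bb e3 f5
query mem[0x06]=0x41, mem[0x0b]=0x9d, mem[0x17]=0xf5

MEM[0x06,0x0b,0x17] = 41 9d f5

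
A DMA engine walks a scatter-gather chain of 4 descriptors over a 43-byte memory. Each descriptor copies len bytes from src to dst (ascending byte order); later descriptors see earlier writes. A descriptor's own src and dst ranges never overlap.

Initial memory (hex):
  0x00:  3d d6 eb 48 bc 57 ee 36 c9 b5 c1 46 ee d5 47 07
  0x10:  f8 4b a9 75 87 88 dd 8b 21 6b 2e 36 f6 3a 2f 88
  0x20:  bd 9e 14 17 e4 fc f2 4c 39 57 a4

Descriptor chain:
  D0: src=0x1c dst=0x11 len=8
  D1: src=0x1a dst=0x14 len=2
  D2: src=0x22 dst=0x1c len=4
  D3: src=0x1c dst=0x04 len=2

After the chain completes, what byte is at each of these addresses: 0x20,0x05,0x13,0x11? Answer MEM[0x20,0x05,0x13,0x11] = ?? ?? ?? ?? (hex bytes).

[0] 0x1c->0x11 len=8 : f6 3a 2f 88 bd 9e 14 17
[1] 0x1a->0x14 len=2 : 2e 36
[2] 0x22->0x1c len=4 : 14 17 e4 fc
[3] 0x1c->0x04 len=2 : 14 17
query mem[0x20]=0xbd, mem[0x05]=0x17, mem[0x13]=0x2f, mem[0x11]=0xf6

MEM[0x20,0x05,0x13,0x11] = bd 17 2f f6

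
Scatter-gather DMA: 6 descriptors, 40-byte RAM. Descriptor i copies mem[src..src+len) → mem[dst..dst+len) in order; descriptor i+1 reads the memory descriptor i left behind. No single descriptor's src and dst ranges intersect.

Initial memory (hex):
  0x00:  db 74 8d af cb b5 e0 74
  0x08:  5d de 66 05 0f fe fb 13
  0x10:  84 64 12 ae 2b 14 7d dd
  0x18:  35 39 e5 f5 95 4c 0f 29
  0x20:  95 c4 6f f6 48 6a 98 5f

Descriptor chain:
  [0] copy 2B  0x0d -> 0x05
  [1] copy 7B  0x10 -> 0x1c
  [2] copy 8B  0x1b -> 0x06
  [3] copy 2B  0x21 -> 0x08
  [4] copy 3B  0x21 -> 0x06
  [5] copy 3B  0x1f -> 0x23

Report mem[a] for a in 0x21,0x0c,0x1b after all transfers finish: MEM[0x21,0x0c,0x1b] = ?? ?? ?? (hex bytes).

  after D0: wrote 2B at 0x05 = fefb
  after D1: wrote 7B at 0x1c = 846412ae2b147d
  after D2: wrote 8B at 0x06 = f5846412ae2b147d
  after D3: wrote 2B at 0x08 = 147d
  after D4: wrote 3B at 0x06 = 147df6
  after D5: wrote 3B at 0x23 = ae2b14
query mem[0x21]=0x14, mem[0x0c]=0x14, mem[0x1b]=0xf5

MEM[0x21,0x0c,0x1b] = 14 14 f5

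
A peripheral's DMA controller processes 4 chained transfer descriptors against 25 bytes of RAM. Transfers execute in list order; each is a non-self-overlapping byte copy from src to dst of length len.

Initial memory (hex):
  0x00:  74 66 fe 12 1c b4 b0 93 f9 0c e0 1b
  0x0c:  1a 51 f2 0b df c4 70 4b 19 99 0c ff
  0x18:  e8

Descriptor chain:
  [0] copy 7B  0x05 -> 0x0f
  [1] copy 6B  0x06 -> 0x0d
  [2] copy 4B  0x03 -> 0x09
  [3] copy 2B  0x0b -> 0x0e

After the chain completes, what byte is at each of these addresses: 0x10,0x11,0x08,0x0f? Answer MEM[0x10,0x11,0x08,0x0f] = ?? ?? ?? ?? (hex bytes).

MEM[0x10,0x11,0x08,0x0f] = 0c e0 f9 b0

#0 dst[0x0f+7] := {0xb4,0xb0,0x93,0xf9,0x0c,0xe0,0x1b}
#1 dst[0x0d+6] := {0xb0,0x93,0xf9,0x0c,0xe0,0x1b}
#2 dst[0x09+4] := {0x12,0x1c,0xb4,0xb0}
#3 dst[0x0e+2] := {0xb4,0xb0}
query mem[0x10]=0x0c, mem[0x11]=0xe0, mem[0x08]=0xf9, mem[0x0f]=0xb0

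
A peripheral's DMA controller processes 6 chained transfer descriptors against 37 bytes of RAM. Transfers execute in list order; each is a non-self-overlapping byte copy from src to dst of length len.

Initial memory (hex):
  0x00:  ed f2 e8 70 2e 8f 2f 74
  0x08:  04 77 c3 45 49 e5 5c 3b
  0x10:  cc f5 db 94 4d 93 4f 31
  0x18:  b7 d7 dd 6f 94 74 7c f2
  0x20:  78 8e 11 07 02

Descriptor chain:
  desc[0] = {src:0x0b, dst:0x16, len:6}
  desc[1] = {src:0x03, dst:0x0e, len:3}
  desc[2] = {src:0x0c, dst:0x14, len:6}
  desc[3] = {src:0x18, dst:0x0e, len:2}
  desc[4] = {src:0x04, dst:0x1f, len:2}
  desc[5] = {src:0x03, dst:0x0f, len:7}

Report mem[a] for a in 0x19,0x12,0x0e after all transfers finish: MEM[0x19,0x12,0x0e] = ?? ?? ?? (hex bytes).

#0 dst[0x16+6] := {0x45,0x49,0xe5,0x5c,0x3b,0xcc}
#1 dst[0x0e+3] := {0x70,0x2e,0x8f}
#2 dst[0x14+6] := {0x49,0xe5,0x70,0x2e,0x8f,0xf5}
#3 dst[0x0e+2] := {0x8f,0xf5}
#4 dst[0x1f+2] := {0x2e,0x8f}
#5 dst[0x0f+7] := {0x70,0x2e,0x8f,0x2f,0x74,0x04,0x77}
query mem[0x19]=0xf5, mem[0x12]=0x2f, mem[0x0e]=0x8f

MEM[0x19,0x12,0x0e] = f5 2f 8f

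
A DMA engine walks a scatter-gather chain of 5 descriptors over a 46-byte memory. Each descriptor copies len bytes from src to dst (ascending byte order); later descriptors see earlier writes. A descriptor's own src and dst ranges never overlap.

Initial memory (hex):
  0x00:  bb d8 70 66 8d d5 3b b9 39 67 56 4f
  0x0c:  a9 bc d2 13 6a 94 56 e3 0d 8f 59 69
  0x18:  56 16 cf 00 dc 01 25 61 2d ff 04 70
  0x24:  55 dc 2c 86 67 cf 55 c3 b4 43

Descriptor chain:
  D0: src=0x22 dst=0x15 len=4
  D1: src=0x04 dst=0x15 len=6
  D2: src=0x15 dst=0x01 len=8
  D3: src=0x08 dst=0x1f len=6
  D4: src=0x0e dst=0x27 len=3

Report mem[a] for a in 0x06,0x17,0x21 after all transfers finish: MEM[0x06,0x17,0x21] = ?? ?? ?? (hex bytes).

[0] 0x22->0x15 len=4 : 04 70 55 dc
[1] 0x04->0x15 len=6 : 8d d5 3b b9 39 67
[2] 0x15->0x01 len=8 : 8d d5 3b b9 39 67 00 dc
[3] 0x08->0x1f len=6 : dc 67 56 4f a9 bc
[4] 0x0e->0x27 len=3 : d2 13 6a
query mem[0x06]=0x67, mem[0x17]=0x3b, mem[0x21]=0x56

MEM[0x06,0x17,0x21] = 67 3b 56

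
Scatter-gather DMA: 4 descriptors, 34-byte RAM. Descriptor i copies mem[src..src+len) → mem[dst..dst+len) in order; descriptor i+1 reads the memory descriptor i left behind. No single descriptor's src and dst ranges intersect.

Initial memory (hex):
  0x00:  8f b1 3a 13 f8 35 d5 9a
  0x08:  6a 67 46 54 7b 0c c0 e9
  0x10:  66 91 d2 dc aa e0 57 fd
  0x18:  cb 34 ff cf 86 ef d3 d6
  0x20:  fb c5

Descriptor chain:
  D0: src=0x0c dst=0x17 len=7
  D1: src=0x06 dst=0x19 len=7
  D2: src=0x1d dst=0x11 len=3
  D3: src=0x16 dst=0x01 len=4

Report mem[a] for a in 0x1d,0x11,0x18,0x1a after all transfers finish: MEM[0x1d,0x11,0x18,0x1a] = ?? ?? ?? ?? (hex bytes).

#0 dst[0x17+7] := {0x7b,0x0c,0xc0,0xe9,0x66,0x91,0xd2}
#1 dst[0x19+7] := {0xd5,0x9a,0x6a,0x67,0x46,0x54,0x7b}
#2 dst[0x11+3] := {0x46,0x54,0x7b}
#3 dst[0x01+4] := {0x57,0x7b,0x0c,0xd5}
query mem[0x1d]=0x46, mem[0x11]=0x46, mem[0x18]=0x0c, mem[0x1a]=0x9a

MEM[0x1d,0x11,0x18,0x1a] = 46 46 0c 9a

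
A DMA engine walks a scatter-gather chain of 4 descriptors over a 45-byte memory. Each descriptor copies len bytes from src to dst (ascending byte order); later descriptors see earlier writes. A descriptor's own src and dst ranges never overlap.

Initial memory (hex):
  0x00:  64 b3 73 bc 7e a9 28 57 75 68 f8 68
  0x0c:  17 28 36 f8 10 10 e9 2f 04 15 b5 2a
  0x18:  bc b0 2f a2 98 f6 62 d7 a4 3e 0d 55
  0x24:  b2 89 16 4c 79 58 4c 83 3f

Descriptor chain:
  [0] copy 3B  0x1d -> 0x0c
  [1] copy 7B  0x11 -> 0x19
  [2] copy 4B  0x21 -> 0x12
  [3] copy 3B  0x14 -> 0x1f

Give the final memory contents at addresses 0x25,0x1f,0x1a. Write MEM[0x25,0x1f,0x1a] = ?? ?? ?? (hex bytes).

MEM[0x25,0x1f,0x1a] = 89 55 e9

D0: mem[0x0c..0x0e] <- [f6 62 d7]
D1: mem[0x19..0x1f] <- [10 e9 2f 04 15 b5 2a]
D2: mem[0x12..0x15] <- [3e 0d 55 b2]
D3: mem[0x1f..0x21] <- [55 b2 b5]
query mem[0x25]=0x89, mem[0x1f]=0x55, mem[0x1a]=0xe9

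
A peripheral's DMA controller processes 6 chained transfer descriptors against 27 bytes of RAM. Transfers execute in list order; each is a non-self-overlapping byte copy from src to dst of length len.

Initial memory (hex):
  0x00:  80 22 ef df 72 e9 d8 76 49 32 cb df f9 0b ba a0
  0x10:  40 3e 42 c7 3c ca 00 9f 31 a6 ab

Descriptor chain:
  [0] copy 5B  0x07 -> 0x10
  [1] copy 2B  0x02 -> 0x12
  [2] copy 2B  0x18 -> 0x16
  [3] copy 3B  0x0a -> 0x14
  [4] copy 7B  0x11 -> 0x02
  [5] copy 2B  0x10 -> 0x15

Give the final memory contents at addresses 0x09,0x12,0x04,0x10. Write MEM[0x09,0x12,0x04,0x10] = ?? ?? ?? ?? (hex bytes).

[0] 0x07->0x10 len=5 : 76 49 32 cb df
[1] 0x02->0x12 len=2 : ef df
[2] 0x18->0x16 len=2 : 31 a6
[3] 0x0a->0x14 len=3 : cb df f9
[4] 0x11->0x02 len=7 : 49 ef df cb df f9 a6
[5] 0x10->0x15 len=2 : 76 49
query mem[0x09]=0x32, mem[0x12]=0xef, mem[0x04]=0xdf, mem[0x10]=0x76

MEM[0x09,0x12,0x04,0x10] = 32 ef df 76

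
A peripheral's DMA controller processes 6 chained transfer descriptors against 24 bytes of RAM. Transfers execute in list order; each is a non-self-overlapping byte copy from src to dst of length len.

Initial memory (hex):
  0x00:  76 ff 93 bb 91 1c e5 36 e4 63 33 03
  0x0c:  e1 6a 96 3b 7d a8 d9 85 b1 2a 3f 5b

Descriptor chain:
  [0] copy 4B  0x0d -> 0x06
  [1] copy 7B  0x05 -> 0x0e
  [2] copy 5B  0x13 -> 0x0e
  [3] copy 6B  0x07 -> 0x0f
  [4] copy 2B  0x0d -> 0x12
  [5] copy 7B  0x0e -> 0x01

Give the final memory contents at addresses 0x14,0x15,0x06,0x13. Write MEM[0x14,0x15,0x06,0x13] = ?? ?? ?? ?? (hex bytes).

D0: mem[0x06..0x09] <- [6a 96 3b 7d]
D1: mem[0x0e..0x14] <- [1c 6a 96 3b 7d 33 03]
D2: mem[0x0e..0x12] <- [33 03 2a 3f 5b]
D3: mem[0x0f..0x14] <- [96 3b 7d 33 03 e1]
D4: mem[0x12..0x13] <- [6a 33]
D5: mem[0x01..0x07] <- [33 96 3b 7d 6a 33 e1]
query mem[0x14]=0xe1, mem[0x15]=0x2a, mem[0x06]=0x33, mem[0x13]=0x33

MEM[0x14,0x15,0x06,0x13] = e1 2a 33 33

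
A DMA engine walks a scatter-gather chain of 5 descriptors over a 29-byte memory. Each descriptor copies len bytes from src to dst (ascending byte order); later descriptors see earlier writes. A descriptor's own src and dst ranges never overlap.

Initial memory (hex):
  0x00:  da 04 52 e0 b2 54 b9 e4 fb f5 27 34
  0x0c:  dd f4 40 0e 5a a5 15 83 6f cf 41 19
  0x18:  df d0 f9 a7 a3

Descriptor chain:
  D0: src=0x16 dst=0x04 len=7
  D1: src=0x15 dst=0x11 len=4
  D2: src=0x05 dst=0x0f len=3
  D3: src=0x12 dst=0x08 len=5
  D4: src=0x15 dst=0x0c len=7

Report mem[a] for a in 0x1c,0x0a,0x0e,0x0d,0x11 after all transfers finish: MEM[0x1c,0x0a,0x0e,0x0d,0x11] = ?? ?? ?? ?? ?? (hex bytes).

#0 dst[0x04+7] := {0x41,0x19,0xdf,0xd0,0xf9,0xa7,0xa3}
#1 dst[0x11+4] := {0xcf,0x41,0x19,0xdf}
#2 dst[0x0f+3] := {0x19,0xdf,0xd0}
#3 dst[0x08+5] := {0x41,0x19,0xdf,0xcf,0x41}
#4 dst[0x0c+7] := {0xcf,0x41,0x19,0xdf,0xd0,0xf9,0xa7}
query mem[0x1c]=0xa3, mem[0x0a]=0xdf, mem[0x0e]=0x19, mem[0x0d]=0x41, mem[0x11]=0xf9

MEM[0x1c,0x0a,0x0e,0x0d,0x11] = a3 df 19 41 f9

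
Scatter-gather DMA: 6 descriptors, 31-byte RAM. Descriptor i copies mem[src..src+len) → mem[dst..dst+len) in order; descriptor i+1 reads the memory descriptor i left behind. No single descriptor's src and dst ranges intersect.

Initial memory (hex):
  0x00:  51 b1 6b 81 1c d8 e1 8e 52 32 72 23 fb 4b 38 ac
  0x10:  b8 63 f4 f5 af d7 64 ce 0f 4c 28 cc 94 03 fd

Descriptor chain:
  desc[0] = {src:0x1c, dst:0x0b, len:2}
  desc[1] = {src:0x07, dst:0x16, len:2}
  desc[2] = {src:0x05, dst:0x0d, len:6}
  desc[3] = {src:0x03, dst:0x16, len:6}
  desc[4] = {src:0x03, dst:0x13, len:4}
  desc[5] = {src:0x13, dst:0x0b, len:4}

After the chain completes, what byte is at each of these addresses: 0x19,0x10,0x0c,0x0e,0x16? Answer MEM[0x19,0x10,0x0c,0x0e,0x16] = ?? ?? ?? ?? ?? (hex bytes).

MEM[0x19,0x10,0x0c,0x0e,0x16] = e1 52 1c e1 e1

  after D0: wrote 2B at 0x0b = 9403
  after D1: wrote 2B at 0x16 = 8e52
  after D2: wrote 6B at 0x0d = d8e18e523272
  after D3: wrote 6B at 0x16 = 811cd8e18e52
  after D4: wrote 4B at 0x13 = 811cd8e1
  after D5: wrote 4B at 0x0b = 811cd8e1
query mem[0x19]=0xe1, mem[0x10]=0x52, mem[0x0c]=0x1c, mem[0x0e]=0xe1, mem[0x16]=0xe1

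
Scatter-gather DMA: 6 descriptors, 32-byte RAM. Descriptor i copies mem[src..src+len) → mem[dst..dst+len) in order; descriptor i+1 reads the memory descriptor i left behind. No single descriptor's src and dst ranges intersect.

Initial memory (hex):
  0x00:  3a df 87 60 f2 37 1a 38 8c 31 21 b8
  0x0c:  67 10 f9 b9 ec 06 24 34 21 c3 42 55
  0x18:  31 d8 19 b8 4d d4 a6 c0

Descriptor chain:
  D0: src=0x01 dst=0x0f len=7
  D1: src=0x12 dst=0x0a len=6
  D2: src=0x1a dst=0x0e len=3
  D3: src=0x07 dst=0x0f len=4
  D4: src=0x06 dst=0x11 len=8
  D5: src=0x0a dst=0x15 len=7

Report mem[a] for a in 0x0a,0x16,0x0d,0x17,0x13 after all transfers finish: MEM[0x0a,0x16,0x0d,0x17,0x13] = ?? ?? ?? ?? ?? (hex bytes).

MEM[0x0a,0x16,0x0d,0x17,0x13] = f2 37 38 1a 8c

  after D0: wrote 7B at 0x0f = df8760f2371a38
  after D1: wrote 6B at 0x0a = f2371a384255
  after D2: wrote 3B at 0x0e = 19b84d
  after D3: wrote 4B at 0x0f = 388c31f2
  after D4: wrote 8B at 0x11 = 1a388c31f2371a38
  after D5: wrote 7B at 0x15 = f2371a3819388c
query mem[0x0a]=0xf2, mem[0x16]=0x37, mem[0x0d]=0x38, mem[0x17]=0x1a, mem[0x13]=0x8c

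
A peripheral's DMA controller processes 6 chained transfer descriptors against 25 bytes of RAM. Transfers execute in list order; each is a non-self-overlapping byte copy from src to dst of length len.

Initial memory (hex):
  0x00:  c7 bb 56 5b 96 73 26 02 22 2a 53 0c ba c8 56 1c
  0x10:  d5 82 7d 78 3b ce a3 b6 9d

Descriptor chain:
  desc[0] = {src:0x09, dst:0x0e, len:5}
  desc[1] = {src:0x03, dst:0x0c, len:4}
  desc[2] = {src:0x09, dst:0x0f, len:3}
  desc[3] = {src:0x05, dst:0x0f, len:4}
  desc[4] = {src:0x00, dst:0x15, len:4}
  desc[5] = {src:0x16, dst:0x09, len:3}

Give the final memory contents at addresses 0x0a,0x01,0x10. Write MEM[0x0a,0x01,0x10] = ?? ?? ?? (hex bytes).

[0] 0x09->0x0e len=5 : 2a 53 0c ba c8
[1] 0x03->0x0c len=4 : 5b 96 73 26
[2] 0x09->0x0f len=3 : 2a 53 0c
[3] 0x05->0x0f len=4 : 73 26 02 22
[4] 0x00->0x15 len=4 : c7 bb 56 5b
[5] 0x16->0x09 len=3 : bb 56 5b
query mem[0x0a]=0x56, mem[0x01]=0xbb, mem[0x10]=0x26

MEM[0x0a,0x01,0x10] = 56 bb 26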